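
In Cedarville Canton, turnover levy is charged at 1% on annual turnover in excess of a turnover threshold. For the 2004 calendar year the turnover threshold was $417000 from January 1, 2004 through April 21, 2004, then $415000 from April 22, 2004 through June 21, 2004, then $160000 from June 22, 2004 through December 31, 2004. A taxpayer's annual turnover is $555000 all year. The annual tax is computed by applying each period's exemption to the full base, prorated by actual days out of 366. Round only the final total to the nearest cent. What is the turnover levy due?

$2738.55

January 1 – April 21, 2004: 112 days, exemption $417000 → ($555000 − $417000) × 1% × 112/366 = $422.2951
April 22 – June 21, 2004: 61 days, exemption $415000 → ($555000 − $415000) × 1% × 61/366 = $233.3333
June 22 – December 31, 2004: 193 days, exemption $160000 → ($555000 − $160000) × 1% × 193/366 = $2082.9235
Total = $2738.5519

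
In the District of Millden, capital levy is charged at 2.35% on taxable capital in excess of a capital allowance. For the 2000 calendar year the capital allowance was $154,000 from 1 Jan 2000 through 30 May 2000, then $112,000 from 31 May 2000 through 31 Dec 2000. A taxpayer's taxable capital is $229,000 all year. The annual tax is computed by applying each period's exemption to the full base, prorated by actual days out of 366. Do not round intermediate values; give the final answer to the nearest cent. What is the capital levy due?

$2,342.30

1 Jan – 30 May 2000: 151 days, exemption $154,000 → ($229,000 − $154,000) × 2.35% × 151/366 = $727.1516
31 May – 31 Dec 2000: 215 days, exemption $112,000 → ($229,000 − $112,000) × 2.35% × 215/366 = $1,615.1434
Total = $2,342.2951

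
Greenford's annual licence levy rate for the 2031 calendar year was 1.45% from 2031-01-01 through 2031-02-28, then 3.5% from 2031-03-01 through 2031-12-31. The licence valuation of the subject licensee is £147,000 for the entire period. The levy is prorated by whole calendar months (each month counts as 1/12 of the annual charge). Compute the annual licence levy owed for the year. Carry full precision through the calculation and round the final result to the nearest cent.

£4,642.75

2031-01-01 to 2031-02-28: 2 months at 1.45% → £147,000 × 1.45% × 2/12 = £355.2500
2031-03-01 to 2031-12-31: 10 months at 3.5% → £147,000 × 3.5% × 10/12 = £4,287.5000
Total = £4,642.7500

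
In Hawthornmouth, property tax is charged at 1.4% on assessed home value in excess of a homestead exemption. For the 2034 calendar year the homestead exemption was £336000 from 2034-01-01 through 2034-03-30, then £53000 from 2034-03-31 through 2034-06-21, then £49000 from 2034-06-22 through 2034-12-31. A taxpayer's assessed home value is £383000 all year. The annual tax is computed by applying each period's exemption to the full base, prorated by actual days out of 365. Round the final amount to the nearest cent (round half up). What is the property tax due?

£3683.53

2034-01-01 to 2034-03-30: 89 days, exemption £336000 → (£383000 − £336000) × 1.4% × 89/365 = £160.4438
2034-03-31 to 2034-06-21: 83 days, exemption £53000 → (£383000 − £53000) × 1.4% × 83/365 = £1050.5753
2034-06-22 to 2034-12-31: 193 days, exemption £49000 → (£383000 − £49000) × 1.4% × 193/365 = £2472.5151
Total = £3683.5342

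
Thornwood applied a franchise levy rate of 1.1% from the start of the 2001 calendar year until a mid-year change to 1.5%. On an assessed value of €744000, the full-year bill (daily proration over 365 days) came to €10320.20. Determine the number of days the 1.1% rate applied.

Let d = days at the first rate; then 365 − d days at the second rate.
€744000 × [1.1%·d + 1.5%·(365−d)] / 365 = €10320.20
Solving gives d = 103, so the new rate took effect on 14 April 2001.

103 days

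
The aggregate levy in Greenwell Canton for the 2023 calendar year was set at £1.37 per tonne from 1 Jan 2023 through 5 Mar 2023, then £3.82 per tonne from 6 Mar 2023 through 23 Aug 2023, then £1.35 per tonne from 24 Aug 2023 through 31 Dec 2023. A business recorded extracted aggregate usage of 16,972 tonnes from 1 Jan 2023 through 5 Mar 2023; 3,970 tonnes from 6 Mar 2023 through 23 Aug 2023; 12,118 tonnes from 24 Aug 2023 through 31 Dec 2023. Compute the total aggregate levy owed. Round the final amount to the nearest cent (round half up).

1 Jan – 5 Mar 2023: 16,972 tonnes at £1.37/tonne → £23251.64
6 Mar – 23 Aug 2023: 3,970 tonnes at £3.82/tonne → £15165.40
24 Aug – 31 Dec 2023: 12,118 tonnes at £1.35/tonne → £16359.30

£54776.34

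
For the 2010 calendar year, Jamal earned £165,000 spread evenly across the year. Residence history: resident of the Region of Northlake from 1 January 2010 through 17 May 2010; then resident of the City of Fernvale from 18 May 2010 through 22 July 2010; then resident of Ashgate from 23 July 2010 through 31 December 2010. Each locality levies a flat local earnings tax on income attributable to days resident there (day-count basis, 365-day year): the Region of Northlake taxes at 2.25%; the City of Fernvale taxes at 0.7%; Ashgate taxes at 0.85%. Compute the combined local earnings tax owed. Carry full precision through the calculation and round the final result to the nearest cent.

£2,224.79

The Region of Northlake, 1 January – 17 May 2010: 137 days → £165,000 × 2.25% × 137/365 = £1,393.4589
The City of Fernvale, 18 May – 22 July 2010: 66 days → £165,000 × 0.7% × 66/365 = £208.8493
Ashgate, 23 July – 31 December 2010: 162 days → £165,000 × 0.85% × 162/365 = £622.4795
Total = £2,224.7877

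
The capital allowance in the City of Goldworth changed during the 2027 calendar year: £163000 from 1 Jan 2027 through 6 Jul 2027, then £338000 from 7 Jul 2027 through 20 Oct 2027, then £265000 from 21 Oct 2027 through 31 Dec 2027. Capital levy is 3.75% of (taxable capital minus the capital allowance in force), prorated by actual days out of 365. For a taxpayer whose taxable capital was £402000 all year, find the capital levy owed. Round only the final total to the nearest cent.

1 Jan – 6 Jul 2027: 187 days, exemption £163000 → (£402000 − £163000) × 3.75% × 187/365 = £4591.7466
7 Jul – 20 Oct 2027: 106 days, exemption £338000 → (£402000 − £338000) × 3.75% × 106/365 = £696.9863
21 Oct – 31 Dec 2027: 72 days, exemption £265000 → (£402000 − £265000) × 3.75% × 72/365 = £1013.4247
Total = £6302.1575

£6302.16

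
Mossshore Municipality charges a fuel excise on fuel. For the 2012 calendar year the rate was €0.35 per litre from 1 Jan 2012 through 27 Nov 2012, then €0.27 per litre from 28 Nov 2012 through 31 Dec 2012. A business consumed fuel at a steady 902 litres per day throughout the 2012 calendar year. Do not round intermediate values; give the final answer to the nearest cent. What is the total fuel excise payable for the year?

€113,092.76

1 Jan – 27 Nov 2012: 332 days × 902 litres/day = 299,464 litres at €0.35/litre → €104,812.40
28 Nov – 31 Dec 2012: 34 days × 902 litres/day = 30,668 litres at €0.27/litre → €8,280.36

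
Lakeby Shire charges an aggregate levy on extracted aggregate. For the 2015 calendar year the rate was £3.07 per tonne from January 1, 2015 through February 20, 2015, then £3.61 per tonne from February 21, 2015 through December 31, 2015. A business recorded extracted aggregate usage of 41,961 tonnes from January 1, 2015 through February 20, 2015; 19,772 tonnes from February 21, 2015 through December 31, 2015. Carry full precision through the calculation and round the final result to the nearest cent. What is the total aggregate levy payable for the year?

£200,197.19

January 1 – February 20, 2015: 41,961 tonnes at £3.07/tonne → £128,820.27
February 21 – December 31, 2015: 19,772 tonnes at £3.61/tonne → £71,376.92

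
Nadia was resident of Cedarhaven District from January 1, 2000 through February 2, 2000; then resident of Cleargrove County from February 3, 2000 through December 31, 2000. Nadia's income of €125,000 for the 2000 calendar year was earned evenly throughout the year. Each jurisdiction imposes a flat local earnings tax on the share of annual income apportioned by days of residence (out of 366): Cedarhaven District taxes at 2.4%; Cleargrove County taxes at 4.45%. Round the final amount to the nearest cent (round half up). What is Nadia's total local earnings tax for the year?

€5,331.45

Cedarhaven District, January 1 – February 2, 2000: 33 days → €125,000 × 2.4% × 33/366 = €270.4918
Cleargrove County, February 3 – December 31, 2000: 333 days → €125,000 × 4.45% × 333/366 = €5,060.9631
Total = €5,331.4549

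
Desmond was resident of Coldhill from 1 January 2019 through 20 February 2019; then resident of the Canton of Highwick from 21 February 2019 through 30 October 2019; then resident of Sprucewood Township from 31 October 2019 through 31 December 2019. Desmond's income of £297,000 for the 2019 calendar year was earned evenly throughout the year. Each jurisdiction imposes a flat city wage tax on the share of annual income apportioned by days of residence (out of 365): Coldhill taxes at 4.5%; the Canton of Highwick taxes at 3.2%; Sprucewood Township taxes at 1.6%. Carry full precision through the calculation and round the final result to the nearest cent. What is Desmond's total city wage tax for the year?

£9,236.29

Coldhill, 1 January – 20 February 2019: 51 days → £297,000 × 4.5% × 51/365 = £1,867.4384
The Canton of Highwick, 21 February – 30 October 2019: 252 days → £297,000 × 3.2% × 252/365 = £6,561.6658
Sprucewood Township, 31 October – 31 December 2019: 62 days → £297,000 × 1.6% × 62/365 = £807.1890
Total = £9,236.2932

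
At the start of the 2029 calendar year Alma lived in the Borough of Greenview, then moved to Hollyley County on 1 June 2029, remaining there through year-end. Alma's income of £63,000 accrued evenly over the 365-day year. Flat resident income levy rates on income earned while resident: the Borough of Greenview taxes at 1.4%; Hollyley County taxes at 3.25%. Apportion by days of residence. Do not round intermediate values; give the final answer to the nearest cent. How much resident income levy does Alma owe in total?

The Borough of Greenview, 1 January – 31 May 2029: 151 days → £63,000 × 1.4% × 151/365 = £364.8822
Hollyley County, 1 June – 31 December 2029: 214 days → £63,000 × 3.25% × 214/365 = £1,200.4521
Total = £1,565.3342

£1,565.33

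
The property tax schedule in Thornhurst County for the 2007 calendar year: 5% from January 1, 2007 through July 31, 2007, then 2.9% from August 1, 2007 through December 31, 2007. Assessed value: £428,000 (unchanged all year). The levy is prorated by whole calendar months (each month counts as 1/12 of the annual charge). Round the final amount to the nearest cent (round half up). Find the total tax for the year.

£17,655.00

January 1 – July 31, 2007: 7 months at 5% → £428,000 × 5% × 7/12 = £12,483.3333
August 1 – December 31, 2007: 5 months at 2.9% → £428,000 × 2.9% × 5/12 = £5,171.6667
Total = £17,655.0000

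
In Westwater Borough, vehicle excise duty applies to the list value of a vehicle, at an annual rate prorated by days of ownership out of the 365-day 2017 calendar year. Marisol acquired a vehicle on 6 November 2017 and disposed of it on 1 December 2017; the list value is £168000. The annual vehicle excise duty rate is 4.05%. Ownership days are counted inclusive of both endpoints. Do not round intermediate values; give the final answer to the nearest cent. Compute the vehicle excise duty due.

£484.67

Days held (6 November – 1 December 2017): 26 out of 365
Tax = £168000 × 4.05% × 26/365 = £484.6685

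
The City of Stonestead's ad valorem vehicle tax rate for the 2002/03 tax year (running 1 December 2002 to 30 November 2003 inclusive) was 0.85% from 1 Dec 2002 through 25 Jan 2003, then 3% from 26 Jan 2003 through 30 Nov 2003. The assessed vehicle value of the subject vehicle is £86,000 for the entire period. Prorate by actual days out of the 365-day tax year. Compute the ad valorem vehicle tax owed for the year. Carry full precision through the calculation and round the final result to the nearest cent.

£2,296.32

1 Dec 2002 – 25 Jan 2003: 56 days at 0.85% → £86,000 × 0.85% × 56/365 = £112.1534
26 Jan – 30 Nov 2003: 309 days at 3% → £86,000 × 3% × 309/365 = £2,184.1644
Total = £2,296.3178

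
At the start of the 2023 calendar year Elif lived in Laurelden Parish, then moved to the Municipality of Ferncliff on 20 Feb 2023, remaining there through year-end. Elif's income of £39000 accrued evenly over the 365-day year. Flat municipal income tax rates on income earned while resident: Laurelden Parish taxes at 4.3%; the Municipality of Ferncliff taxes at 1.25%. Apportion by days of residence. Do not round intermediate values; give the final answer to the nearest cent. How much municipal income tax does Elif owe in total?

£650.45

Laurelden Parish, 1 Jan – 19 Feb 2023: 50 days → £39000 × 4.3% × 50/365 = £229.7260
The Municipality of Ferncliff, 20 Feb – 31 Dec 2023: 315 days → £39000 × 1.25% × 315/365 = £420.7192
Total = £650.4452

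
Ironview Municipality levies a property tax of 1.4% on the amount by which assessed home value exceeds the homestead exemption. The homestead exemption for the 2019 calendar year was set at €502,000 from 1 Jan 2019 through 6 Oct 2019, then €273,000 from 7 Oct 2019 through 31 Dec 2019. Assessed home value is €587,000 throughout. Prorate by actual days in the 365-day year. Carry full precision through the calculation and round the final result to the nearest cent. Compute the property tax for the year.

€1,945.39

1 Jan – 6 Oct 2019: 279 days, exemption €502,000 → (€587,000 − €502,000) × 1.4% × 279/365 = €909.6164
7 Oct – 31 Dec 2019: 86 days, exemption €273,000 → (€587,000 − €273,000) × 1.4% × 86/365 = €1,035.7699
Total = €1,945.3863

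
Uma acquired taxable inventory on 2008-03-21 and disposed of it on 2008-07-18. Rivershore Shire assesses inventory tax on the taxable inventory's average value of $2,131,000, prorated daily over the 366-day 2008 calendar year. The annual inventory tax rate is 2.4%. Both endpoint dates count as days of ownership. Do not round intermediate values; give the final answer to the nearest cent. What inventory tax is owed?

Days held (2008-03-21 to 2008-07-18): 120 out of 366
Tax = $2,131,000 × 2.4% × 120/366 = $16,768.5246

$16,768.52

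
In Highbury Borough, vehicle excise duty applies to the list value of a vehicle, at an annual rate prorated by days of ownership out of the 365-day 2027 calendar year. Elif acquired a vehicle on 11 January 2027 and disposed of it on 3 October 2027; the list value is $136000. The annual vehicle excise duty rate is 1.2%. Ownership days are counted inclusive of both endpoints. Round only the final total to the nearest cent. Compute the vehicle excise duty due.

$1189.35

Days held (11 January – 3 October 2027): 266 out of 365
Tax = $136000 × 1.2% × 266/365 = $1189.3479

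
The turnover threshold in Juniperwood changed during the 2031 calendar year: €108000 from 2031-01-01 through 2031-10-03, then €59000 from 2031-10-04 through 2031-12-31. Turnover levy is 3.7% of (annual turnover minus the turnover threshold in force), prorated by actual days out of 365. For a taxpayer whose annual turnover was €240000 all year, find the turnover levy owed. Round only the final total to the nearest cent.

2031-01-01 to 2031-10-03: 276 days, exemption €108000 → (€240000 − €108000) × 3.7% × 276/365 = €3693.1068
2031-10-04 to 2031-12-31: 89 days, exemption €59000 → (€240000 − €59000) × 3.7% × 89/365 = €1632.9671
Total = €5326.0740

€5326.07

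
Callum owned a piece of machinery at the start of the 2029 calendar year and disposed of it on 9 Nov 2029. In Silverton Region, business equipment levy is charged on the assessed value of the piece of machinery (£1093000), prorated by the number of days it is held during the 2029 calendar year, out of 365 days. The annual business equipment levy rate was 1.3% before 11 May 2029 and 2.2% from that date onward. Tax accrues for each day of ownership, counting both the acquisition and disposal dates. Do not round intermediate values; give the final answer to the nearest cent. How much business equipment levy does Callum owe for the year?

1 Jan – 10 May 2029: 130 days at 1.3% → £1093000 × 1.3% × 130/365 = £5060.7397
11 May – 9 Nov 2029: 183 days at 2.2% → £1093000 × 2.2% × 183/365 = £12055.9397
Total = £17116.6795

£17116.68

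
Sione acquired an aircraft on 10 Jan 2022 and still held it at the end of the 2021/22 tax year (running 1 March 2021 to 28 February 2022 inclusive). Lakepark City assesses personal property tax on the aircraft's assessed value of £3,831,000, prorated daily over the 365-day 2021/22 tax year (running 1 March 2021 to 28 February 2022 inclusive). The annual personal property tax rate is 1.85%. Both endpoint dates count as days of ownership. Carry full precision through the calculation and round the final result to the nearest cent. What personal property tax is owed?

Days held (10 Jan – 28 Feb 2022): 50 out of 365
Tax = £3,831,000 × 1.85% × 50/365 = £9,708.6986

£9,708.70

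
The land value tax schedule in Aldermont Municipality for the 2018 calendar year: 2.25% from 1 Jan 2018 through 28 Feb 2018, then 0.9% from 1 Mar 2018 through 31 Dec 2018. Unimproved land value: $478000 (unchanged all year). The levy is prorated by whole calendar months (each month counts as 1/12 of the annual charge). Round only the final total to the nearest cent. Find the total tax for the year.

1 Jan – 28 Feb 2018: 2 months at 2.25% → $478000 × 2.25% × 2/12 = $1792.5000
1 Mar – 31 Dec 2018: 10 months at 0.9% → $478000 × 0.9% × 10/12 = $3585.0000
Total = $5377.5000

$5377.50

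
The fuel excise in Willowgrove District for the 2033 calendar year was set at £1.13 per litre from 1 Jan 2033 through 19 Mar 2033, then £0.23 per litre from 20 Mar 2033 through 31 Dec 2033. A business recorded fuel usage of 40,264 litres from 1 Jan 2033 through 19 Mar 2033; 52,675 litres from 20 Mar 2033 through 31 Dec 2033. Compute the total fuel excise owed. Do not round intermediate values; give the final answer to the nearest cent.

1 Jan – 19 Mar 2033: 40,264 litres at £1.13/litre → £45,498.32
20 Mar – 31 Dec 2033: 52,675 litres at £0.23/litre → £12,115.25

£57,613.57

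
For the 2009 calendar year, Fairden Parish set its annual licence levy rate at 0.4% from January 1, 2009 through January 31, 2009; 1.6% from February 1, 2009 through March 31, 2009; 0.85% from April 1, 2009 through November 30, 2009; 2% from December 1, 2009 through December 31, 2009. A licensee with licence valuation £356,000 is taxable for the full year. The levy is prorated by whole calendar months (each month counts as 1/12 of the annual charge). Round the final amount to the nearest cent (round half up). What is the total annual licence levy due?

£3,678.67

January 1 – January 31, 2009: 1 month at 0.4% → £356,000 × 0.4% × 1/12 = £118.6667
February 1 – March 31, 2009: 2 months at 1.6% → £356,000 × 1.6% × 2/12 = £949.3333
April 1 – November 30, 2009: 8 months at 0.85% → £356,000 × 0.85% × 8/12 = £2,017.3333
December 1 – December 31, 2009: 1 month at 2% → £356,000 × 2% × 1/12 = £593.3333
Total = £3,678.6667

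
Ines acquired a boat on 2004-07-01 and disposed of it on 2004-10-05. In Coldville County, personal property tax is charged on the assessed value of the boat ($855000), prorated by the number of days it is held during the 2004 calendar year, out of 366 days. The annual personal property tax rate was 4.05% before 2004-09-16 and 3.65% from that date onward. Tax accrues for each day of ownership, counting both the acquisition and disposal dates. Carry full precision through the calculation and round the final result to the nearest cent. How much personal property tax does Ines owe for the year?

2004-07-01 to 2004-09-15: 77 days at 4.05% → $855000 × 4.05% × 77/366 = $7285.0205
2004-09-16 to 2004-10-05: 20 days at 3.65% → $855000 × 3.65% × 20/366 = $1705.3279
Total = $8990.3484

$8990.35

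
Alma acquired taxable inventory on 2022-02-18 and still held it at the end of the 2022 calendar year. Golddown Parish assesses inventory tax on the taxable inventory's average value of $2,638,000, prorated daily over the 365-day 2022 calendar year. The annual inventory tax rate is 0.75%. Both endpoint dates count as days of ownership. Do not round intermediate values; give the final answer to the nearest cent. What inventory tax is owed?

$17,183.14

Days held (2022-02-18 to 2022-12-31): 317 out of 365
Tax = $2,638,000 × 0.75% × 317/365 = $17,183.1370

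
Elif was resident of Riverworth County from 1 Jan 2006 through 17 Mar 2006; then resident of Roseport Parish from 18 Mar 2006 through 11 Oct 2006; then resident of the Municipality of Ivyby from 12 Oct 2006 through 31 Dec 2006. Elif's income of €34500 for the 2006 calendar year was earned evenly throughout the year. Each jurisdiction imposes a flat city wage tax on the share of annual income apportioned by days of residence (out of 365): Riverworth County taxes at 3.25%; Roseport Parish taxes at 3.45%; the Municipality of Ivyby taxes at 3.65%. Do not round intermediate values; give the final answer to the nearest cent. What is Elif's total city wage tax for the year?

Riverworth County, 1 Jan – 17 Mar 2006: 76 days → €34500 × 3.25% × 76/365 = €233.4658
Roseport Parish, 18 Mar – 11 Oct 2006: 208 days → €34500 × 3.45% × 208/365 = €678.2795
The Municipality of Ivyby, 12 Oct – 31 Dec 2006: 81 days → €34500 × 3.65% × 81/365 = €279.4500
Total = €1191.1952

€1191.20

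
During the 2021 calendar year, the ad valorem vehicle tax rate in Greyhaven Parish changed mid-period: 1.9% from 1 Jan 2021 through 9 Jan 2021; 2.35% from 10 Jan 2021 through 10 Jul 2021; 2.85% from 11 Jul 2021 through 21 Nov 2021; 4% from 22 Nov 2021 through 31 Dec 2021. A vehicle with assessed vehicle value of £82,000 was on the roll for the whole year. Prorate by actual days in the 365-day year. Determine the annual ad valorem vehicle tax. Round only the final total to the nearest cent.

£2,216.70

1 Jan – 9 Jan 2021: 9 days at 1.9% → £82,000 × 1.9% × 9/365 = £38.4164
10 Jan – 10 Jul 2021: 182 days at 2.35% → £82,000 × 2.35% × 182/365 = £960.8603
11 Jul – 21 Nov 2021: 134 days at 2.85% → £82,000 × 2.85% × 134/365 = £857.9671
22 Nov – 31 Dec 2021: 40 days at 4% → £82,000 × 4% × 40/365 = £359.4521
Total = £2,216.6959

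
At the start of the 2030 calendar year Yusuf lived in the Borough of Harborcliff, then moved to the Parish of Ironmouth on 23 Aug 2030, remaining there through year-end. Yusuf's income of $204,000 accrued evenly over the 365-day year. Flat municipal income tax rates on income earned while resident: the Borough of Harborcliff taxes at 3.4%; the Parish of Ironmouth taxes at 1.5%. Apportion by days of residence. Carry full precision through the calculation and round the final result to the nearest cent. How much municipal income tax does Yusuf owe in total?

$5,544.89

The Borough of Harborcliff, 1 Jan – 22 Aug 2030: 234 days → $204,000 × 3.4% × 234/365 = $4,446.6411
The Parish of Ironmouth, 23 Aug – 31 Dec 2030: 131 days → $204,000 × 1.5% × 131/365 = $1,098.2466
Total = $5,544.8877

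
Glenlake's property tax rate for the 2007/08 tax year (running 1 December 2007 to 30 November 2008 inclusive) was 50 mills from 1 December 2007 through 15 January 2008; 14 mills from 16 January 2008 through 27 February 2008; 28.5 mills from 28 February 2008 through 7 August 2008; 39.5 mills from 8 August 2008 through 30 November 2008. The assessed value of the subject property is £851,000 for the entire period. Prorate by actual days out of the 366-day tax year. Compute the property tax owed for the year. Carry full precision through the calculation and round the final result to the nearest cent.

1 December 2007 – 15 January 2008: 46 days at 50 mills → £851,000 × 5% × 46/366 = £5,347.8142
16 January – 27 February 2008: 43 days at 14 mills → £851,000 × 1.4% × 43/366 = £1,399.7322
28 February – 7 August 2008: 162 days at 28.5 mills → £851,000 × 2.85% × 162/366 = £10,735.1557
8 August – 30 November 2008: 115 days at 39.5 mills → £851,000 × 3.95% × 115/366 = £10,561.9331
Total = £28,044.6352

£28,044.64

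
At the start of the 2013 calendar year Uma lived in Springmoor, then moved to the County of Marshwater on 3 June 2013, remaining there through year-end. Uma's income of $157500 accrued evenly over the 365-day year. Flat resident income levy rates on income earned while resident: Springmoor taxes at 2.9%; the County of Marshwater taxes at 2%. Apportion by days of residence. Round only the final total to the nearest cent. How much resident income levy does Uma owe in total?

$3744.18

Springmoor, 1 January – 2 June 2013: 153 days → $157500 × 2.9% × 153/365 = $1914.5959
The County of Marshwater, 3 June – 31 December 2013: 212 days → $157500 × 2% × 212/365 = $1829.5890
Total = $3744.1849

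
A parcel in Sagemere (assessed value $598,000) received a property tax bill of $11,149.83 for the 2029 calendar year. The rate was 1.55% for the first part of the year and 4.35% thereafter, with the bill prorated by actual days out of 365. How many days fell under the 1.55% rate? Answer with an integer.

Let d = days at the first rate; then 365 − d days at the second rate.
$598,000 × [1.55%·d + 4.35%·(365−d)] / 365 = $11,149.83
Solving gives d = 324, so the new rate took effect on 21 Nov 2029.

324 days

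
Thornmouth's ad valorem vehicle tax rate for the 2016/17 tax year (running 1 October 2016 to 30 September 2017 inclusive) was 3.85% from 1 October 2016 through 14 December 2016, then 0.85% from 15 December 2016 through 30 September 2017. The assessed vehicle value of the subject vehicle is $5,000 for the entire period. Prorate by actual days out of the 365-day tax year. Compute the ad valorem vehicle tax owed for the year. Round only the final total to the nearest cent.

1 October – 14 December 2016: 75 days at 3.85% → $5,000 × 3.85% × 75/365 = $39.5548
15 December 2016 – 30 September 2017: 290 days at 0.85% → $5,000 × 0.85% × 290/365 = $33.7671
Total = $73.3219

$73.32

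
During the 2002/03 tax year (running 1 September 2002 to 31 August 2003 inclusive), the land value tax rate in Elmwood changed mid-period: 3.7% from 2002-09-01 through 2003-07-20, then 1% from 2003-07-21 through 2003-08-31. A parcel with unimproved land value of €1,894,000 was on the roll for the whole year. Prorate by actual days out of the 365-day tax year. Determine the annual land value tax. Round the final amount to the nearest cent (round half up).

€64,193.63

2002-09-01 to 2003-07-20: 323 days at 3.7% → €1,894,000 × 3.7% × 323/365 = €62,014.2301
2003-07-21 to 2003-08-31: 42 days at 1% → €1,894,000 × 1% × 42/365 = €2,179.3973
Total = €64,193.6274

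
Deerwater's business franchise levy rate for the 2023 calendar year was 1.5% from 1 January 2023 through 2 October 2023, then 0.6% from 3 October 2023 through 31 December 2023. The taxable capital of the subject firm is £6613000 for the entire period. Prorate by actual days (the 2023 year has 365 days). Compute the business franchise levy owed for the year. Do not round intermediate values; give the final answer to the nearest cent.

£84519.58

1 January – 2 October 2023: 275 days at 1.5% → £6613000 × 1.5% × 275/365 = £74735.9589
3 October – 31 December 2023: 90 days at 0.6% → £6613000 × 0.6% × 90/365 = £9783.6164
Total = £84519.5753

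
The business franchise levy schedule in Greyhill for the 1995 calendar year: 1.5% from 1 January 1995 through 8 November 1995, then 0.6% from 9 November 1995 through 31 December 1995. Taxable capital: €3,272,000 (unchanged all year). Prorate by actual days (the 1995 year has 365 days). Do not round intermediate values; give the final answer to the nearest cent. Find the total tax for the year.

€44,803.99

1 January – 8 November 1995: 312 days at 1.5% → €3,272,000 × 1.5% × 312/365 = €41,953.3151
9 November – 31 December 1995: 53 days at 0.6% → €3,272,000 × 0.6% × 53/365 = €2,850.6740
Total = €44,803.9890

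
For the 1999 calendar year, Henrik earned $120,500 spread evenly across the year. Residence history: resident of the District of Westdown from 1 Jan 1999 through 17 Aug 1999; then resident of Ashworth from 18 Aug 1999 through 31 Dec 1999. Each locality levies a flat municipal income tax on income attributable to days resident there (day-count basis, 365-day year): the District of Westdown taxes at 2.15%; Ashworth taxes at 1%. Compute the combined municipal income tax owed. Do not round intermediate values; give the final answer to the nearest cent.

$2,074.42

The District of Westdown, 1 Jan – 17 Aug 1999: 229 days → $120,500 × 2.15% × 229/365 = $1,625.4295
Ashworth, 18 Aug – 31 Dec 1999: 136 days → $120,500 × 1% × 136/365 = $448.9863
Total = $2,074.4158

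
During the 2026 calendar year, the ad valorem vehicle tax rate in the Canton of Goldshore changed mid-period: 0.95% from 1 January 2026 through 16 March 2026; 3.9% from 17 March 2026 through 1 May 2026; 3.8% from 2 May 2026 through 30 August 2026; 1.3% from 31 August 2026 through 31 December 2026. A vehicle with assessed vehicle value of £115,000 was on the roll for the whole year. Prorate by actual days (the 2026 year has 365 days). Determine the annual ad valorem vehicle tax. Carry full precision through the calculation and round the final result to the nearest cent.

£2,742.20

1 January – 16 March 2026: 75 days at 0.95% → £115,000 × 0.95% × 75/365 = £224.4863
17 March – 1 May 2026: 46 days at 3.9% → £115,000 × 3.9% × 46/365 = £565.2329
2 May – 30 August 2026: 121 days at 3.8% → £115,000 × 3.8% × 121/365 = £1,448.6849
31 August – 31 December 2026: 123 days at 1.3% → £115,000 × 1.3% × 123/365 = £503.7945
Total = £2,742.1986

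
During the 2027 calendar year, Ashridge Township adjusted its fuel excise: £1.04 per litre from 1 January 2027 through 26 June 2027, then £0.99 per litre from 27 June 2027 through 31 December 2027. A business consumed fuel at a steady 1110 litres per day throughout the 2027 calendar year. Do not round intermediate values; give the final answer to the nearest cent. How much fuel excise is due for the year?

£410,922.00

1 January – 26 June 2027: 177 days × 1110 litres/day = 196,470 litres at £1.04/litre → £204,328.80
27 June – 31 December 2027: 188 days × 1110 litres/day = 208,680 litres at £0.99/litre → £206,593.20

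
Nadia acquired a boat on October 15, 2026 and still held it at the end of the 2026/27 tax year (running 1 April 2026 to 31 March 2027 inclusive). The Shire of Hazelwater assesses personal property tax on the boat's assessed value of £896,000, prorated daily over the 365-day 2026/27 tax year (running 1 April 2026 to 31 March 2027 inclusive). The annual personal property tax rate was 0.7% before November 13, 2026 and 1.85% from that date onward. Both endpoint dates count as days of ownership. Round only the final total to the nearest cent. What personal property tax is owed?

£6,810.83

October 15 – November 12, 2026: 29 days at 0.7% → £896,000 × 0.7% × 29/365 = £498.3233
November 13, 2026 – March 31, 2027: 139 days at 1.85% → £896,000 × 1.85% × 139/365 = £6,312.5041
Total = £6,810.8274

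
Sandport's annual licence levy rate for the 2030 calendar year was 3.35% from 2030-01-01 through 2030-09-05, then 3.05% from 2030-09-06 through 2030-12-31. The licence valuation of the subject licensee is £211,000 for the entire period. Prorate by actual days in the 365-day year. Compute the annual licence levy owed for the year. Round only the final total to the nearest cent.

2030-01-01 to 2030-09-05: 248 days at 3.35% → £211,000 × 3.35% × 248/365 = £4,802.7068
2030-09-06 to 2030-12-31: 117 days at 3.05% → £211,000 × 3.05% × 117/365 = £2,062.8863
Total = £6,865.5932

£6,865.59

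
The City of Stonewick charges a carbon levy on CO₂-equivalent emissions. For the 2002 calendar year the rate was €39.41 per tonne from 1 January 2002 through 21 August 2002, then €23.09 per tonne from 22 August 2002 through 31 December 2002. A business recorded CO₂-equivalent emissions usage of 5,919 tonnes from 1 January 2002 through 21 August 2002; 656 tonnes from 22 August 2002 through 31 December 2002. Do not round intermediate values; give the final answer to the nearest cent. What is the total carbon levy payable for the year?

1 January – 21 August 2002: 5,919 tonnes at €39.41/tonne → €233267.79
22 August – 31 December 2002: 656 tonnes at €23.09/tonne → €15147.04

€248414.83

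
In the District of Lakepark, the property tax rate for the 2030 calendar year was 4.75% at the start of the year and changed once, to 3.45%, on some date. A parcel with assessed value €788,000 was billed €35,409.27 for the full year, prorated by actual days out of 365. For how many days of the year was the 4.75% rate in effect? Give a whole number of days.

Let d = days at the first rate; then 365 − d days at the second rate.
€788,000 × [4.75%·d + 3.45%·(365−d)] / 365 = €35,409.27
Solving gives d = 293, so the new rate took effect on 21 October 2030.

293 days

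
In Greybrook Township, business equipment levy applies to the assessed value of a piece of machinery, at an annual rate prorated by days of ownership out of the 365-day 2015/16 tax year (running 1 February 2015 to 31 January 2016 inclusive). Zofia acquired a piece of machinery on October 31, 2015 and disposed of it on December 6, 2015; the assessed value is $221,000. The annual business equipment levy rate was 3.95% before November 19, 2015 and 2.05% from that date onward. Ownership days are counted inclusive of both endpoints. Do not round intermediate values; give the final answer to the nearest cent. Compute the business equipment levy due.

October 31 – November 18, 2015: 19 days at 3.95% → $221,000 × 3.95% × 19/365 = $454.4123
November 19 – December 6, 2015: 18 days at 2.05% → $221,000 × 2.05% × 18/365 = $223.4219
Total = $677.8342

$677.83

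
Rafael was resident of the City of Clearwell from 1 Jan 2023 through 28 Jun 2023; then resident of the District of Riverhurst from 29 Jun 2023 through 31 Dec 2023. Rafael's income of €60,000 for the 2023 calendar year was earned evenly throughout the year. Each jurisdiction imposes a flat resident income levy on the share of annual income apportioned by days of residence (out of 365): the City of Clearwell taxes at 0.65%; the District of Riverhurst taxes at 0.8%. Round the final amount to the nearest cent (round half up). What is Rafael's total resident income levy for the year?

The City of Clearwell, 1 Jan – 28 Jun 2023: 179 days → €60,000 × 0.65% × 179/365 = €191.2603
The District of Riverhurst, 29 Jun – 31 Dec 2023: 186 days → €60,000 × 0.8% × 186/365 = €244.6027
Total = €435.8630

€435.86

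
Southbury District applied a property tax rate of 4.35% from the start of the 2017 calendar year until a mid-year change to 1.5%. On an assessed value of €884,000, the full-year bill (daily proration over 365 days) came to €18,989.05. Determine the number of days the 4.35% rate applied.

83 days

Let d = days at the first rate; then 365 − d days at the second rate.
€884,000 × [4.35%·d + 1.5%·(365−d)] / 365 = €18,989.05
Solving gives d = 83, so the new rate took effect on 25 March 2017.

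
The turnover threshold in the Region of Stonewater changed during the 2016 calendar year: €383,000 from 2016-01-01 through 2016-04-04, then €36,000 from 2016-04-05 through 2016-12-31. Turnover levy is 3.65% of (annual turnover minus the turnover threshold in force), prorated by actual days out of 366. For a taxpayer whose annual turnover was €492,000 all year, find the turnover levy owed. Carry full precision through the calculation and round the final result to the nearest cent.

€13,356.51

2016-01-01 to 2016-04-04: 95 days, exemption €383,000 → (€492,000 − €383,000) × 3.65% × 95/366 = €1,032.6708
2016-04-05 to 2016-12-31: 271 days, exemption €36,000 → (€492,000 − €36,000) × 3.65% × 271/366 = €12,323.8361
Total = €13,356.5068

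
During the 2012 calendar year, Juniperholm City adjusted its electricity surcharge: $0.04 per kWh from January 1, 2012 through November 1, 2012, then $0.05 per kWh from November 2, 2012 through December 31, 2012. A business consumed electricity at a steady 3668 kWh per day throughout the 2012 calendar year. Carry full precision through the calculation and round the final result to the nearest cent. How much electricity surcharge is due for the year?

$55900.32

January 1 – November 1, 2012: 306 days × 3668 kWh/day = 1,122,408 kWh at $0.04/kWh → $44896.32
November 2 – December 31, 2012: 60 days × 3668 kWh/day = 220,080 kWh at $0.05/kWh → $11004.00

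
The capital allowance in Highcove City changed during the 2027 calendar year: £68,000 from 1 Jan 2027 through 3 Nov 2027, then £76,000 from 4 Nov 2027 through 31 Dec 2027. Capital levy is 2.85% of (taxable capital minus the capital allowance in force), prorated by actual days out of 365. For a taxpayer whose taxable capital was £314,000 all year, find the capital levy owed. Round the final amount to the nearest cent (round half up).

£6,974.77

1 Jan – 3 Nov 2027: 307 days, exemption £68,000 → (£314,000 − £68,000) × 2.85% × 307/365 = £5,896.9233
4 Nov – 31 Dec 2027: 58 days, exemption £76,000 → (£314,000 − £76,000) × 2.85% × 58/365 = £1,077.8466
Total = £6,974.7699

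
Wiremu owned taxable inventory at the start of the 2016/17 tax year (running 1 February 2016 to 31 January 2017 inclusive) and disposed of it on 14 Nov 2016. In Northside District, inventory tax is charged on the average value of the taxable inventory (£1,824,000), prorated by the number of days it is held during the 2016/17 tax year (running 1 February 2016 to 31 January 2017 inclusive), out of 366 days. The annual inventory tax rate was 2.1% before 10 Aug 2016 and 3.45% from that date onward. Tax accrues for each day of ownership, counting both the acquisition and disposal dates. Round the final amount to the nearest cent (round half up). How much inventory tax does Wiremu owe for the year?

1 Feb – 9 Aug 2016: 191 days at 2.1% → £1,824,000 × 2.1% × 191/366 = £19,989.2459
10 Aug – 14 Nov 2016: 97 days at 3.45% → £1,824,000 × 3.45% × 97/366 = £16,677.6393
Total = £36,666.8852

£36,666.89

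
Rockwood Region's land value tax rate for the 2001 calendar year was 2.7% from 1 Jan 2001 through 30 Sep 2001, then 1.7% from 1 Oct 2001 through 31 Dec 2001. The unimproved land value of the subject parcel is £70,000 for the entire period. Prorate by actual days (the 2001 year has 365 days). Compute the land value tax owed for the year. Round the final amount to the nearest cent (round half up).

£1,713.56

1 Jan – 30 Sep 2001: 273 days at 2.7% → £70,000 × 2.7% × 273/365 = £1,413.6164
1 Oct – 31 Dec 2001: 92 days at 1.7% → £70,000 × 1.7% × 92/365 = £299.9452
Total = £1,713.5616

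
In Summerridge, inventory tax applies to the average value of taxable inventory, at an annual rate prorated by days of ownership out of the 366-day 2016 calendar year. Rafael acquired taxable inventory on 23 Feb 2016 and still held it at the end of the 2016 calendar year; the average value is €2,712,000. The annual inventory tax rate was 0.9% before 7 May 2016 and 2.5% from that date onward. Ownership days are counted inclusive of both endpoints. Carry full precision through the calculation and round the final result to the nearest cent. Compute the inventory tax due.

23 Feb – 6 May 2016: 74 days at 0.9% → €2,712,000 × 0.9% × 74/366 = €4,934.9508
7 May – 31 Dec 2016: 239 days at 2.5% → €2,712,000 × 2.5% × 239/366 = €44,273.7705
Total = €49,208.7213

€49,208.72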